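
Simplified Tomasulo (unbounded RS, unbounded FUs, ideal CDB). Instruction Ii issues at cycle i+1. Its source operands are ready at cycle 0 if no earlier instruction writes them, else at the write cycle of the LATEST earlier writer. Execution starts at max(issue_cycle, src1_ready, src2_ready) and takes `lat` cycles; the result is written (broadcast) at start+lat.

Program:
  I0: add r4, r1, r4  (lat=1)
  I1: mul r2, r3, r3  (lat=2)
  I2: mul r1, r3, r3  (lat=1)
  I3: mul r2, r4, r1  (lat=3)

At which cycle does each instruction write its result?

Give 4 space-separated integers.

I0 add r4: issue@1 deps=(None,None) exec_start@1 write@2
I1 mul r2: issue@2 deps=(None,None) exec_start@2 write@4
I2 mul r1: issue@3 deps=(None,None) exec_start@3 write@4
I3 mul r2: issue@4 deps=(0,2) exec_start@4 write@7

Answer: 2 4 4 7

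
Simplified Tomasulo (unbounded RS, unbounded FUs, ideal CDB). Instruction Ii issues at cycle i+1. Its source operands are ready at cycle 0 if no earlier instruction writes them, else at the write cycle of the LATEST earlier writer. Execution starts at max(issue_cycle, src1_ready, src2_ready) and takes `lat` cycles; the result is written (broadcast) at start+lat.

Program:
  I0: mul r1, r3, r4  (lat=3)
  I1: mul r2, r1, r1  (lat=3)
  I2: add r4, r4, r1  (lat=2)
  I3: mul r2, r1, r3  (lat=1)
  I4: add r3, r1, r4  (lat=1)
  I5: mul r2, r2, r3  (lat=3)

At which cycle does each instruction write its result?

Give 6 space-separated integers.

I0 mul r1: issue@1 deps=(None,None) exec_start@1 write@4
I1 mul r2: issue@2 deps=(0,0) exec_start@4 write@7
I2 add r4: issue@3 deps=(None,0) exec_start@4 write@6
I3 mul r2: issue@4 deps=(0,None) exec_start@4 write@5
I4 add r3: issue@5 deps=(0,2) exec_start@6 write@7
I5 mul r2: issue@6 deps=(3,4) exec_start@7 write@10

Answer: 4 7 6 5 7 10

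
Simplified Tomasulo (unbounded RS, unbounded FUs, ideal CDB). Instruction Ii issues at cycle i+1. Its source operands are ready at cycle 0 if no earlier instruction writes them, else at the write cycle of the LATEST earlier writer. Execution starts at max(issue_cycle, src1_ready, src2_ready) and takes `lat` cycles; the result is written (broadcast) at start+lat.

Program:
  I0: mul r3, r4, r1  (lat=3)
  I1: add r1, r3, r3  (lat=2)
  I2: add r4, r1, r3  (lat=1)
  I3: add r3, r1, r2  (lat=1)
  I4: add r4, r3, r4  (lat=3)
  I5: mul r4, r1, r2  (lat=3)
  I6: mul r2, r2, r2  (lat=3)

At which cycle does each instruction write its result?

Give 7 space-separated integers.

Answer: 4 6 7 7 10 9 10

Derivation:
I0 mul r3: issue@1 deps=(None,None) exec_start@1 write@4
I1 add r1: issue@2 deps=(0,0) exec_start@4 write@6
I2 add r4: issue@3 deps=(1,0) exec_start@6 write@7
I3 add r3: issue@4 deps=(1,None) exec_start@6 write@7
I4 add r4: issue@5 deps=(3,2) exec_start@7 write@10
I5 mul r4: issue@6 deps=(1,None) exec_start@6 write@9
I6 mul r2: issue@7 deps=(None,None) exec_start@7 write@10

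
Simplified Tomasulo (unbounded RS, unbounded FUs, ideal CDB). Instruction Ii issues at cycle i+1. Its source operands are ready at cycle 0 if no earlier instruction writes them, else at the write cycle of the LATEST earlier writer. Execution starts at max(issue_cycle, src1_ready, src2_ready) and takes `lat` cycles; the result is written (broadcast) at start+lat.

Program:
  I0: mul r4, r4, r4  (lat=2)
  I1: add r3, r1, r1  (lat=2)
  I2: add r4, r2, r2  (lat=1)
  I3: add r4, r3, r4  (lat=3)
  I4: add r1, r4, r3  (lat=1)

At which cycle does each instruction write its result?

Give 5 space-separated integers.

I0 mul r4: issue@1 deps=(None,None) exec_start@1 write@3
I1 add r3: issue@2 deps=(None,None) exec_start@2 write@4
I2 add r4: issue@3 deps=(None,None) exec_start@3 write@4
I3 add r4: issue@4 deps=(1,2) exec_start@4 write@7
I4 add r1: issue@5 deps=(3,1) exec_start@7 write@8

Answer: 3 4 4 7 8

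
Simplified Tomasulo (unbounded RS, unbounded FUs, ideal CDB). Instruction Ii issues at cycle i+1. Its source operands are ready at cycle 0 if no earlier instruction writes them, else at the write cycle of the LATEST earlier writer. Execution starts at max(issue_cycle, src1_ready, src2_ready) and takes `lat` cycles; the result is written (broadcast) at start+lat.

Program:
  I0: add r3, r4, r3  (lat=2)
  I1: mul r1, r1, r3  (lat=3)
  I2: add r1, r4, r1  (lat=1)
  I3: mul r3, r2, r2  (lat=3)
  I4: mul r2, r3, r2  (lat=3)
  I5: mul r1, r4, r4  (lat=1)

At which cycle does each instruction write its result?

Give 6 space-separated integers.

I0 add r3: issue@1 deps=(None,None) exec_start@1 write@3
I1 mul r1: issue@2 deps=(None,0) exec_start@3 write@6
I2 add r1: issue@3 deps=(None,1) exec_start@6 write@7
I3 mul r3: issue@4 deps=(None,None) exec_start@4 write@7
I4 mul r2: issue@5 deps=(3,None) exec_start@7 write@10
I5 mul r1: issue@6 deps=(None,None) exec_start@6 write@7

Answer: 3 6 7 7 10 7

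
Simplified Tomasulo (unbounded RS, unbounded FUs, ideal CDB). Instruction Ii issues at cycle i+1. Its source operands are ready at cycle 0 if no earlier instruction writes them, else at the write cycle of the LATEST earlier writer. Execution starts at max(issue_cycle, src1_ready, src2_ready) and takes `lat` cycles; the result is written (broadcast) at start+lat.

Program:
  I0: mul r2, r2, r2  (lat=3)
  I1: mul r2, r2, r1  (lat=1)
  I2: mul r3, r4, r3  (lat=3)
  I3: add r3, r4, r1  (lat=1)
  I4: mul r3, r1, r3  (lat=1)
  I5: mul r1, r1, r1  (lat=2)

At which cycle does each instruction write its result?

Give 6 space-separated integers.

I0 mul r2: issue@1 deps=(None,None) exec_start@1 write@4
I1 mul r2: issue@2 deps=(0,None) exec_start@4 write@5
I2 mul r3: issue@3 deps=(None,None) exec_start@3 write@6
I3 add r3: issue@4 deps=(None,None) exec_start@4 write@5
I4 mul r3: issue@5 deps=(None,3) exec_start@5 write@6
I5 mul r1: issue@6 deps=(None,None) exec_start@6 write@8

Answer: 4 5 6 5 6 8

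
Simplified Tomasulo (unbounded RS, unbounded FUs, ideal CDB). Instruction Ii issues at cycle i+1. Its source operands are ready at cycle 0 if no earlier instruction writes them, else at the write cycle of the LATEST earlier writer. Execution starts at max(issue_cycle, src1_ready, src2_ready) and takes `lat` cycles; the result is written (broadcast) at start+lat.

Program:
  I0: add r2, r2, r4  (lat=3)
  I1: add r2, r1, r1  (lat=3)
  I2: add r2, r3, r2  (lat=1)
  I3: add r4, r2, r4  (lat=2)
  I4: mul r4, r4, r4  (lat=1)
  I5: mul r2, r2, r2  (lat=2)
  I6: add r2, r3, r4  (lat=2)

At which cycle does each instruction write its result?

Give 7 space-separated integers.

Answer: 4 5 6 8 9 8 11

Derivation:
I0 add r2: issue@1 deps=(None,None) exec_start@1 write@4
I1 add r2: issue@2 deps=(None,None) exec_start@2 write@5
I2 add r2: issue@3 deps=(None,1) exec_start@5 write@6
I3 add r4: issue@4 deps=(2,None) exec_start@6 write@8
I4 mul r4: issue@5 deps=(3,3) exec_start@8 write@9
I5 mul r2: issue@6 deps=(2,2) exec_start@6 write@8
I6 add r2: issue@7 deps=(None,4) exec_start@9 write@11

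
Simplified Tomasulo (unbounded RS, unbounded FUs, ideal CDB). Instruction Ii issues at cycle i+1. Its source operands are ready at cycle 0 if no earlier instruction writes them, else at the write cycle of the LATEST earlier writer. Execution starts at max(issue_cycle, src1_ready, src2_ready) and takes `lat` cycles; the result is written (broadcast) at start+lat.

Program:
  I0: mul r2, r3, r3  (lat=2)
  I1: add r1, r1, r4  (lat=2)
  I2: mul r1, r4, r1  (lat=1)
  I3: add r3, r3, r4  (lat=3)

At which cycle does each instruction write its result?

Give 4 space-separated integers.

Answer: 3 4 5 7

Derivation:
I0 mul r2: issue@1 deps=(None,None) exec_start@1 write@3
I1 add r1: issue@2 deps=(None,None) exec_start@2 write@4
I2 mul r1: issue@3 deps=(None,1) exec_start@4 write@5
I3 add r3: issue@4 deps=(None,None) exec_start@4 write@7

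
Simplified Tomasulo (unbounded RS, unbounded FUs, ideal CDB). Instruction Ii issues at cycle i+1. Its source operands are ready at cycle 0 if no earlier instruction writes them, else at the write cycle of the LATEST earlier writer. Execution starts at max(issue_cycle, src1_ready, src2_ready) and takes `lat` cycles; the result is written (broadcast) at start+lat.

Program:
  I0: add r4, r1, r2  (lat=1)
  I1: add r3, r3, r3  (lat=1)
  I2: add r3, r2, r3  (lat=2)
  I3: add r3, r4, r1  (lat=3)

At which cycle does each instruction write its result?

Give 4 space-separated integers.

Answer: 2 3 5 7

Derivation:
I0 add r4: issue@1 deps=(None,None) exec_start@1 write@2
I1 add r3: issue@2 deps=(None,None) exec_start@2 write@3
I2 add r3: issue@3 deps=(None,1) exec_start@3 write@5
I3 add r3: issue@4 deps=(0,None) exec_start@4 write@7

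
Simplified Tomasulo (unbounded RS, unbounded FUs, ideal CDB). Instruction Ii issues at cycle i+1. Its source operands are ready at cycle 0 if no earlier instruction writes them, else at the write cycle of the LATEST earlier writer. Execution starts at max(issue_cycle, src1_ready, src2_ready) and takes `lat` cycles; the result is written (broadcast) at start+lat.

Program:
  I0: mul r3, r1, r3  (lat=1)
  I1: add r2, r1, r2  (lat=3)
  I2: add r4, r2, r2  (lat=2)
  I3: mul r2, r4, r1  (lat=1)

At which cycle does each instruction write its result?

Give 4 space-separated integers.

Answer: 2 5 7 8

Derivation:
I0 mul r3: issue@1 deps=(None,None) exec_start@1 write@2
I1 add r2: issue@2 deps=(None,None) exec_start@2 write@5
I2 add r4: issue@3 deps=(1,1) exec_start@5 write@7
I3 mul r2: issue@4 deps=(2,None) exec_start@7 write@8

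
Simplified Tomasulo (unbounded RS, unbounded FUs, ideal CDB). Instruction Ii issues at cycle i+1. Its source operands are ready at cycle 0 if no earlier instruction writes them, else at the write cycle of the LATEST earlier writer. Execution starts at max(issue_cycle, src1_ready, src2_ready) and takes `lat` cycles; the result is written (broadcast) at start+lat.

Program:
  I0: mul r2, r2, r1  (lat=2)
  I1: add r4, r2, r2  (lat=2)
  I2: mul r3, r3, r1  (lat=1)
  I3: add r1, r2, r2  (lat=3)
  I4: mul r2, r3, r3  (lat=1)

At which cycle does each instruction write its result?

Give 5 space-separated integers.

I0 mul r2: issue@1 deps=(None,None) exec_start@1 write@3
I1 add r4: issue@2 deps=(0,0) exec_start@3 write@5
I2 mul r3: issue@3 deps=(None,None) exec_start@3 write@4
I3 add r1: issue@4 deps=(0,0) exec_start@4 write@7
I4 mul r2: issue@5 deps=(2,2) exec_start@5 write@6

Answer: 3 5 4 7 6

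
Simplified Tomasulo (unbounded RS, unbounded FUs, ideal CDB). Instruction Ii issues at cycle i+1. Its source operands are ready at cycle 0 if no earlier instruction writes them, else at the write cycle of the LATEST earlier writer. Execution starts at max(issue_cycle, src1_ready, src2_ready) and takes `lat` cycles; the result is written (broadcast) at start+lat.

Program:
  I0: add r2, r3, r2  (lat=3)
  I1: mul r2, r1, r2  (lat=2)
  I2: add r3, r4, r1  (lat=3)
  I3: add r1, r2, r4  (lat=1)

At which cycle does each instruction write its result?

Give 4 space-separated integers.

I0 add r2: issue@1 deps=(None,None) exec_start@1 write@4
I1 mul r2: issue@2 deps=(None,0) exec_start@4 write@6
I2 add r3: issue@3 deps=(None,None) exec_start@3 write@6
I3 add r1: issue@4 deps=(1,None) exec_start@6 write@7

Answer: 4 6 6 7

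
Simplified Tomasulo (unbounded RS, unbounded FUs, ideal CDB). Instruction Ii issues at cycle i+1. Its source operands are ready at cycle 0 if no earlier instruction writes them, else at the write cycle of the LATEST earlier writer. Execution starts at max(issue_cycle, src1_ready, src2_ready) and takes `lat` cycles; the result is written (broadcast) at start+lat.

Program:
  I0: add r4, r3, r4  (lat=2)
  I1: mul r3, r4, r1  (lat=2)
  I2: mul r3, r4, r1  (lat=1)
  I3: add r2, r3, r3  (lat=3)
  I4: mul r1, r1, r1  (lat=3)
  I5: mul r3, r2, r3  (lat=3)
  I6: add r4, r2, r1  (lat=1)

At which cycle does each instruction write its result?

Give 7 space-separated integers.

I0 add r4: issue@1 deps=(None,None) exec_start@1 write@3
I1 mul r3: issue@2 deps=(0,None) exec_start@3 write@5
I2 mul r3: issue@3 deps=(0,None) exec_start@3 write@4
I3 add r2: issue@4 deps=(2,2) exec_start@4 write@7
I4 mul r1: issue@5 deps=(None,None) exec_start@5 write@8
I5 mul r3: issue@6 deps=(3,2) exec_start@7 write@10
I6 add r4: issue@7 deps=(3,4) exec_start@8 write@9

Answer: 3 5 4 7 8 10 9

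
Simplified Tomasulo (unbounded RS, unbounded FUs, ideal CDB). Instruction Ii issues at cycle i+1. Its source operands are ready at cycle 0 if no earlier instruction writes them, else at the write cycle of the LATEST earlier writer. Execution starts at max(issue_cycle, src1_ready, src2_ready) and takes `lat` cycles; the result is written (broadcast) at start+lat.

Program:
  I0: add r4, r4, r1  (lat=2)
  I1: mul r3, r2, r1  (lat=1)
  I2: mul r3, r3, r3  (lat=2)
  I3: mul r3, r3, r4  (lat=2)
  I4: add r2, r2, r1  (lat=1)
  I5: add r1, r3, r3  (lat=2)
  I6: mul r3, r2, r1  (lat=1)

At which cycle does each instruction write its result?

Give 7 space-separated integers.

Answer: 3 3 5 7 6 9 10

Derivation:
I0 add r4: issue@1 deps=(None,None) exec_start@1 write@3
I1 mul r3: issue@2 deps=(None,None) exec_start@2 write@3
I2 mul r3: issue@3 deps=(1,1) exec_start@3 write@5
I3 mul r3: issue@4 deps=(2,0) exec_start@5 write@7
I4 add r2: issue@5 deps=(None,None) exec_start@5 write@6
I5 add r1: issue@6 deps=(3,3) exec_start@7 write@9
I6 mul r3: issue@7 deps=(4,5) exec_start@9 write@10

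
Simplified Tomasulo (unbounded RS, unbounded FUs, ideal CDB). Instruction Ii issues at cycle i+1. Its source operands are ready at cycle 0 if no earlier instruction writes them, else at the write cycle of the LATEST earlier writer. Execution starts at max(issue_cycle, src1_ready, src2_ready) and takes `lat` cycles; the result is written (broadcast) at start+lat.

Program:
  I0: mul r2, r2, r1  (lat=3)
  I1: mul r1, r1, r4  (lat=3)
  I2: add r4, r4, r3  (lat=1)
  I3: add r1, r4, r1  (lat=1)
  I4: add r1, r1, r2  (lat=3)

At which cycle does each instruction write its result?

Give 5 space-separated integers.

Answer: 4 5 4 6 9

Derivation:
I0 mul r2: issue@1 deps=(None,None) exec_start@1 write@4
I1 mul r1: issue@2 deps=(None,None) exec_start@2 write@5
I2 add r4: issue@3 deps=(None,None) exec_start@3 write@4
I3 add r1: issue@4 deps=(2,1) exec_start@5 write@6
I4 add r1: issue@5 deps=(3,0) exec_start@6 write@9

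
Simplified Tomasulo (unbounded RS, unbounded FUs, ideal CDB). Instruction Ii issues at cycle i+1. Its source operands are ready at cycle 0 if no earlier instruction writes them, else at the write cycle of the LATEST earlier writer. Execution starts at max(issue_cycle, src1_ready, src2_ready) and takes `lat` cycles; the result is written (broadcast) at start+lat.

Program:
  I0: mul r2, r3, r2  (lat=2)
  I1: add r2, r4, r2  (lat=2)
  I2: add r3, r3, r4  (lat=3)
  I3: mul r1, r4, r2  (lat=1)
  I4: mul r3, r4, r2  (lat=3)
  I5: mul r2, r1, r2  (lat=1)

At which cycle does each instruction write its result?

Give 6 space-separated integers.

Answer: 3 5 6 6 8 7

Derivation:
I0 mul r2: issue@1 deps=(None,None) exec_start@1 write@3
I1 add r2: issue@2 deps=(None,0) exec_start@3 write@5
I2 add r3: issue@3 deps=(None,None) exec_start@3 write@6
I3 mul r1: issue@4 deps=(None,1) exec_start@5 write@6
I4 mul r3: issue@5 deps=(None,1) exec_start@5 write@8
I5 mul r2: issue@6 deps=(3,1) exec_start@6 write@7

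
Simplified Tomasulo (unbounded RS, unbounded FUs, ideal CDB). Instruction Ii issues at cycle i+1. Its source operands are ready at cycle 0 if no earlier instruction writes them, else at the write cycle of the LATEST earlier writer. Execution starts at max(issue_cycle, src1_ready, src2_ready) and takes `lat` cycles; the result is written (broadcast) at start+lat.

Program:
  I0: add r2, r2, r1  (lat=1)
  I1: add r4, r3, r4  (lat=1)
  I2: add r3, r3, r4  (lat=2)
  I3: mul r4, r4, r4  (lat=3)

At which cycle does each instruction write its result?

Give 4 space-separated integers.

I0 add r2: issue@1 deps=(None,None) exec_start@1 write@2
I1 add r4: issue@2 deps=(None,None) exec_start@2 write@3
I2 add r3: issue@3 deps=(None,1) exec_start@3 write@5
I3 mul r4: issue@4 deps=(1,1) exec_start@4 write@7

Answer: 2 3 5 7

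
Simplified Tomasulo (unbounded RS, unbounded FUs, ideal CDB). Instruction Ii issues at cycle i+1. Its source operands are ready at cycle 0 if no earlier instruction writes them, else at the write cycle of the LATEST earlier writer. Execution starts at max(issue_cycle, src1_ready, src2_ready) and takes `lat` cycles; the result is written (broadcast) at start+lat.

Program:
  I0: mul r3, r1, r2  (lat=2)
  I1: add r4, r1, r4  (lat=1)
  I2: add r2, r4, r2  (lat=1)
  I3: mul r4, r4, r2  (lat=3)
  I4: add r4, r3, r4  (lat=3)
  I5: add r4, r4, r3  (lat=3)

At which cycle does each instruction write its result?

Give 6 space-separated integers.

I0 mul r3: issue@1 deps=(None,None) exec_start@1 write@3
I1 add r4: issue@2 deps=(None,None) exec_start@2 write@3
I2 add r2: issue@3 deps=(1,None) exec_start@3 write@4
I3 mul r4: issue@4 deps=(1,2) exec_start@4 write@7
I4 add r4: issue@5 deps=(0,3) exec_start@7 write@10
I5 add r4: issue@6 deps=(4,0) exec_start@10 write@13

Answer: 3 3 4 7 10 13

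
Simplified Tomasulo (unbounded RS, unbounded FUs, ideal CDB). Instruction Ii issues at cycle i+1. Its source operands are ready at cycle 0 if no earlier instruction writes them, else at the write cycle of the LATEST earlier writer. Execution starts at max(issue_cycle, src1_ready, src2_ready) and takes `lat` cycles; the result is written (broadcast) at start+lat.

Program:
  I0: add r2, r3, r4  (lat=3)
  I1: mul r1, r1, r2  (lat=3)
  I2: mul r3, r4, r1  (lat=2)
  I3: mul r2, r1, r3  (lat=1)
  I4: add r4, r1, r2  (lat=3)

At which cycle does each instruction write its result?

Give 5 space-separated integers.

Answer: 4 7 9 10 13

Derivation:
I0 add r2: issue@1 deps=(None,None) exec_start@1 write@4
I1 mul r1: issue@2 deps=(None,0) exec_start@4 write@7
I2 mul r3: issue@3 deps=(None,1) exec_start@7 write@9
I3 mul r2: issue@4 deps=(1,2) exec_start@9 write@10
I4 add r4: issue@5 deps=(1,3) exec_start@10 write@13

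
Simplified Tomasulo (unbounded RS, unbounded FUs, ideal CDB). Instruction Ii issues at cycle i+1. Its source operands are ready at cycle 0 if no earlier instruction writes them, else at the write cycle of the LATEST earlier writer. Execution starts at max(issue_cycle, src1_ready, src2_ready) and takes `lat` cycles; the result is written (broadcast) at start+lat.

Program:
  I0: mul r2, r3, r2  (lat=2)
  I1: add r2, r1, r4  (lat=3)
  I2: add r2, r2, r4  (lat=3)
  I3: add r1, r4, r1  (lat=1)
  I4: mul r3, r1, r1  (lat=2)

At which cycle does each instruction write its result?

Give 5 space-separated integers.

I0 mul r2: issue@1 deps=(None,None) exec_start@1 write@3
I1 add r2: issue@2 deps=(None,None) exec_start@2 write@5
I2 add r2: issue@3 deps=(1,None) exec_start@5 write@8
I3 add r1: issue@4 deps=(None,None) exec_start@4 write@5
I4 mul r3: issue@5 deps=(3,3) exec_start@5 write@7

Answer: 3 5 8 5 7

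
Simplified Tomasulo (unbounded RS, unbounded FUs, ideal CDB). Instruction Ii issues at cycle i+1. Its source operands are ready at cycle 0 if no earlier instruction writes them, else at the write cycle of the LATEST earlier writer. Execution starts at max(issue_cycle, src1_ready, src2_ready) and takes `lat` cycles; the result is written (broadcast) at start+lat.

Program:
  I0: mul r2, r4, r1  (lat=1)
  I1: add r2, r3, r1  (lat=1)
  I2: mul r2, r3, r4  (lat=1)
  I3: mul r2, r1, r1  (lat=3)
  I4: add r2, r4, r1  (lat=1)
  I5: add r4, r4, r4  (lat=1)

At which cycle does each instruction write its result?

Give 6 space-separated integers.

I0 mul r2: issue@1 deps=(None,None) exec_start@1 write@2
I1 add r2: issue@2 deps=(None,None) exec_start@2 write@3
I2 mul r2: issue@3 deps=(None,None) exec_start@3 write@4
I3 mul r2: issue@4 deps=(None,None) exec_start@4 write@7
I4 add r2: issue@5 deps=(None,None) exec_start@5 write@6
I5 add r4: issue@6 deps=(None,None) exec_start@6 write@7

Answer: 2 3 4 7 6 7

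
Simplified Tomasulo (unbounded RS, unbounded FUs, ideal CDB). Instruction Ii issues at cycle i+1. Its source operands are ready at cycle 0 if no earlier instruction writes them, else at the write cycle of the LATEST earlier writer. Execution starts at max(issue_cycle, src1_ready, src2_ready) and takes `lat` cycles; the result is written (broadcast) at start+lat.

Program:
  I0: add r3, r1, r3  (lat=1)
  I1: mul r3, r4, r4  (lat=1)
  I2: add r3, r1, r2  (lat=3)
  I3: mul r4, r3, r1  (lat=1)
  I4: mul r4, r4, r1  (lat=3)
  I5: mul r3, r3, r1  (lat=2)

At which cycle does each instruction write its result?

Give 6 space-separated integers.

Answer: 2 3 6 7 10 8

Derivation:
I0 add r3: issue@1 deps=(None,None) exec_start@1 write@2
I1 mul r3: issue@2 deps=(None,None) exec_start@2 write@3
I2 add r3: issue@3 deps=(None,None) exec_start@3 write@6
I3 mul r4: issue@4 deps=(2,None) exec_start@6 write@7
I4 mul r4: issue@5 deps=(3,None) exec_start@7 write@10
I5 mul r3: issue@6 deps=(2,None) exec_start@6 write@8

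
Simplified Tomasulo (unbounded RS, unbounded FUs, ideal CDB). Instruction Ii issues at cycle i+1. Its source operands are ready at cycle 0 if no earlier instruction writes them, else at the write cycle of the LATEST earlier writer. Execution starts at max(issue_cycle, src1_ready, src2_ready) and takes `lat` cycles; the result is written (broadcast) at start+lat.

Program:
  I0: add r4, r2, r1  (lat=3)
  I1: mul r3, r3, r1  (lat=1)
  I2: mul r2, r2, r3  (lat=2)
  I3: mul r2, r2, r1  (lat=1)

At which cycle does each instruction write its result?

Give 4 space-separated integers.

Answer: 4 3 5 6

Derivation:
I0 add r4: issue@1 deps=(None,None) exec_start@1 write@4
I1 mul r3: issue@2 deps=(None,None) exec_start@2 write@3
I2 mul r2: issue@3 deps=(None,1) exec_start@3 write@5
I3 mul r2: issue@4 deps=(2,None) exec_start@5 write@6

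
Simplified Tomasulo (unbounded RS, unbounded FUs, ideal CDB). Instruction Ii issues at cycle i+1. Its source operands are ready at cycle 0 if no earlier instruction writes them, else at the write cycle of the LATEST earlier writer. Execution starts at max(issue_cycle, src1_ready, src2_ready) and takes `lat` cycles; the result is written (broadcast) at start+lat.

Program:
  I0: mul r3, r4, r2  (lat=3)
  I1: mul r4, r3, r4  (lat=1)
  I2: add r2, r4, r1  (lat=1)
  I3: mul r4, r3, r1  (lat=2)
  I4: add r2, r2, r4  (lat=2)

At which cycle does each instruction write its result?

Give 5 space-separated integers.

Answer: 4 5 6 6 8

Derivation:
I0 mul r3: issue@1 deps=(None,None) exec_start@1 write@4
I1 mul r4: issue@2 deps=(0,None) exec_start@4 write@5
I2 add r2: issue@3 deps=(1,None) exec_start@5 write@6
I3 mul r4: issue@4 deps=(0,None) exec_start@4 write@6
I4 add r2: issue@5 deps=(2,3) exec_start@6 write@8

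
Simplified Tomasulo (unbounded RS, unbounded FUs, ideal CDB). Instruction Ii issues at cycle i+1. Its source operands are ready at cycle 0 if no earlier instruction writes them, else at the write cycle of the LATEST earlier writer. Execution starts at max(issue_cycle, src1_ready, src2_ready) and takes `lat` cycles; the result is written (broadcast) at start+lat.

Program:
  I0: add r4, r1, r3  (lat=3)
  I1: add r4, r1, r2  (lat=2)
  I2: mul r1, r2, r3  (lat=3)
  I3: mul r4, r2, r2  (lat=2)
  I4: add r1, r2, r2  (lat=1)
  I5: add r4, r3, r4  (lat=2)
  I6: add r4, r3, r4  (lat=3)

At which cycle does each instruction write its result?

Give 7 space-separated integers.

I0 add r4: issue@1 deps=(None,None) exec_start@1 write@4
I1 add r4: issue@2 deps=(None,None) exec_start@2 write@4
I2 mul r1: issue@3 deps=(None,None) exec_start@3 write@6
I3 mul r4: issue@4 deps=(None,None) exec_start@4 write@6
I4 add r1: issue@5 deps=(None,None) exec_start@5 write@6
I5 add r4: issue@6 deps=(None,3) exec_start@6 write@8
I6 add r4: issue@7 deps=(None,5) exec_start@8 write@11

Answer: 4 4 6 6 6 8 11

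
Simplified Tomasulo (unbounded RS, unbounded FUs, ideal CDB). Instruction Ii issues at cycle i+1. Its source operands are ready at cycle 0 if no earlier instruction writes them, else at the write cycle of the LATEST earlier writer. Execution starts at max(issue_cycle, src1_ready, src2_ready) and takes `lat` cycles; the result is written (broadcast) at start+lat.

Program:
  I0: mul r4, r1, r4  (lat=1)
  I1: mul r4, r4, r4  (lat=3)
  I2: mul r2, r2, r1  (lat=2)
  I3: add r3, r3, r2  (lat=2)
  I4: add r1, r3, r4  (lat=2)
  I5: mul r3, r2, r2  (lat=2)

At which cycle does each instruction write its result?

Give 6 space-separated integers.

Answer: 2 5 5 7 9 8

Derivation:
I0 mul r4: issue@1 deps=(None,None) exec_start@1 write@2
I1 mul r4: issue@2 deps=(0,0) exec_start@2 write@5
I2 mul r2: issue@3 deps=(None,None) exec_start@3 write@5
I3 add r3: issue@4 deps=(None,2) exec_start@5 write@7
I4 add r1: issue@5 deps=(3,1) exec_start@7 write@9
I5 mul r3: issue@6 deps=(2,2) exec_start@6 write@8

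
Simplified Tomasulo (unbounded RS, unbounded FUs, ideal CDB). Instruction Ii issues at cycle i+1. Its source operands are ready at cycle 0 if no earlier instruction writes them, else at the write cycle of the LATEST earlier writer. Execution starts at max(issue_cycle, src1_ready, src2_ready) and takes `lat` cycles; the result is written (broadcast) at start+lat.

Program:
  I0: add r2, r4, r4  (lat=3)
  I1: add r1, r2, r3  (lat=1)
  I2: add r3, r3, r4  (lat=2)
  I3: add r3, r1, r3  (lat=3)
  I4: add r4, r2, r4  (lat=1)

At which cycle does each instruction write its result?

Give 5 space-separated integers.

I0 add r2: issue@1 deps=(None,None) exec_start@1 write@4
I1 add r1: issue@2 deps=(0,None) exec_start@4 write@5
I2 add r3: issue@3 deps=(None,None) exec_start@3 write@5
I3 add r3: issue@4 deps=(1,2) exec_start@5 write@8
I4 add r4: issue@5 deps=(0,None) exec_start@5 write@6

Answer: 4 5 5 8 6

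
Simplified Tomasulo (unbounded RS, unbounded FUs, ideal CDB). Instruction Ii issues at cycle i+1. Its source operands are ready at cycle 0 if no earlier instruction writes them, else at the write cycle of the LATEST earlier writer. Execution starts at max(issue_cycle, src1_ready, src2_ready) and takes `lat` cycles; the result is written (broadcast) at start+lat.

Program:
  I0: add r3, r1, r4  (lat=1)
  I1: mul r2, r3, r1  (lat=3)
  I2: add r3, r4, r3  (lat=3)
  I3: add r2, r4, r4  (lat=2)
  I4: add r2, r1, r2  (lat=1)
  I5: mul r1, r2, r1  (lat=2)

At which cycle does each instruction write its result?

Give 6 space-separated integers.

I0 add r3: issue@1 deps=(None,None) exec_start@1 write@2
I1 mul r2: issue@2 deps=(0,None) exec_start@2 write@5
I2 add r3: issue@3 deps=(None,0) exec_start@3 write@6
I3 add r2: issue@4 deps=(None,None) exec_start@4 write@6
I4 add r2: issue@5 deps=(None,3) exec_start@6 write@7
I5 mul r1: issue@6 deps=(4,None) exec_start@7 write@9

Answer: 2 5 6 6 7 9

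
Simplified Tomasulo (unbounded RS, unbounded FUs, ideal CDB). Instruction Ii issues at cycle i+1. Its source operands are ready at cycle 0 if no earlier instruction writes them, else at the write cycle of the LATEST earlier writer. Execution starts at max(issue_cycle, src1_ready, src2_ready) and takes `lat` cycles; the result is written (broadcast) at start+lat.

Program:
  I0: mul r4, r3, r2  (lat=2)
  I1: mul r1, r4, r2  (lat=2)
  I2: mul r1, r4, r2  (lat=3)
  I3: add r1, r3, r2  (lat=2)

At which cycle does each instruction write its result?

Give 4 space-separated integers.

I0 mul r4: issue@1 deps=(None,None) exec_start@1 write@3
I1 mul r1: issue@2 deps=(0,None) exec_start@3 write@5
I2 mul r1: issue@3 deps=(0,None) exec_start@3 write@6
I3 add r1: issue@4 deps=(None,None) exec_start@4 write@6

Answer: 3 5 6 6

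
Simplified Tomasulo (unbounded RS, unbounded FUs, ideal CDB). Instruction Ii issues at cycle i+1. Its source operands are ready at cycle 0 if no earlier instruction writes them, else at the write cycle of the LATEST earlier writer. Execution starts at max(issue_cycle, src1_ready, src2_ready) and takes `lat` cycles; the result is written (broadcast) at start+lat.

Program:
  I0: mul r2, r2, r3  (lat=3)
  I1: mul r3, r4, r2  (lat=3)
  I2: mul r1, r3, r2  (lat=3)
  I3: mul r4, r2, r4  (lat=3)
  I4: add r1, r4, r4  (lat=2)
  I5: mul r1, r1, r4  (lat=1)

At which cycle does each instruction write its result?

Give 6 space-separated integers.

I0 mul r2: issue@1 deps=(None,None) exec_start@1 write@4
I1 mul r3: issue@2 deps=(None,0) exec_start@4 write@7
I2 mul r1: issue@3 deps=(1,0) exec_start@7 write@10
I3 mul r4: issue@4 deps=(0,None) exec_start@4 write@7
I4 add r1: issue@5 deps=(3,3) exec_start@7 write@9
I5 mul r1: issue@6 deps=(4,3) exec_start@9 write@10

Answer: 4 7 10 7 9 10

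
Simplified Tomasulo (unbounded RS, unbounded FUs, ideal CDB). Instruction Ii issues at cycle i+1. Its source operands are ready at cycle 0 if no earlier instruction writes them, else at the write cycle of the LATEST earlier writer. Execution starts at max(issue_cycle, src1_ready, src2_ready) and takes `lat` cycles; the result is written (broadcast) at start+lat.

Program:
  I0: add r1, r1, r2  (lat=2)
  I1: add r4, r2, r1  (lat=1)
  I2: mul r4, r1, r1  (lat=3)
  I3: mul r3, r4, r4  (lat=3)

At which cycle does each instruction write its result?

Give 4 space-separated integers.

I0 add r1: issue@1 deps=(None,None) exec_start@1 write@3
I1 add r4: issue@2 deps=(None,0) exec_start@3 write@4
I2 mul r4: issue@3 deps=(0,0) exec_start@3 write@6
I3 mul r3: issue@4 deps=(2,2) exec_start@6 write@9

Answer: 3 4 6 9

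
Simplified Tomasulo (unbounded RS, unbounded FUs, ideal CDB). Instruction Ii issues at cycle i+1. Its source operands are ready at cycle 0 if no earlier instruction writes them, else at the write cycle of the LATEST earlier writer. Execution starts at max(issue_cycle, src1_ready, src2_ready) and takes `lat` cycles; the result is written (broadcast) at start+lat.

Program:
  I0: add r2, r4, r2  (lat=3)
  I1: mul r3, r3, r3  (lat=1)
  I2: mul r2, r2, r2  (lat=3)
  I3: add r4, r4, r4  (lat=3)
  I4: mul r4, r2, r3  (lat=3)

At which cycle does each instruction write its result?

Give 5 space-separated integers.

I0 add r2: issue@1 deps=(None,None) exec_start@1 write@4
I1 mul r3: issue@2 deps=(None,None) exec_start@2 write@3
I2 mul r2: issue@3 deps=(0,0) exec_start@4 write@7
I3 add r4: issue@4 deps=(None,None) exec_start@4 write@7
I4 mul r4: issue@5 deps=(2,1) exec_start@7 write@10

Answer: 4 3 7 7 10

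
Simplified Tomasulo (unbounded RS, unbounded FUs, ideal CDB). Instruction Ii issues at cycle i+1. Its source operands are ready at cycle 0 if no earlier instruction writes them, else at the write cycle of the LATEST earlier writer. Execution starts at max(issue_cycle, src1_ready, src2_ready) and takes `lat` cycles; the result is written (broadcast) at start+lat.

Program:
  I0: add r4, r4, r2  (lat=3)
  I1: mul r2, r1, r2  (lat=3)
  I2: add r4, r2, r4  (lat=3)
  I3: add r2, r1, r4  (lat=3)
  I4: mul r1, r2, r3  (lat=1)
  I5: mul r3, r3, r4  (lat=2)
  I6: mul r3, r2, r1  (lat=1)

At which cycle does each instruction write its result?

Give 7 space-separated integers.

Answer: 4 5 8 11 12 10 13

Derivation:
I0 add r4: issue@1 deps=(None,None) exec_start@1 write@4
I1 mul r2: issue@2 deps=(None,None) exec_start@2 write@5
I2 add r4: issue@3 deps=(1,0) exec_start@5 write@8
I3 add r2: issue@4 deps=(None,2) exec_start@8 write@11
I4 mul r1: issue@5 deps=(3,None) exec_start@11 write@12
I5 mul r3: issue@6 deps=(None,2) exec_start@8 write@10
I6 mul r3: issue@7 deps=(3,4) exec_start@12 write@13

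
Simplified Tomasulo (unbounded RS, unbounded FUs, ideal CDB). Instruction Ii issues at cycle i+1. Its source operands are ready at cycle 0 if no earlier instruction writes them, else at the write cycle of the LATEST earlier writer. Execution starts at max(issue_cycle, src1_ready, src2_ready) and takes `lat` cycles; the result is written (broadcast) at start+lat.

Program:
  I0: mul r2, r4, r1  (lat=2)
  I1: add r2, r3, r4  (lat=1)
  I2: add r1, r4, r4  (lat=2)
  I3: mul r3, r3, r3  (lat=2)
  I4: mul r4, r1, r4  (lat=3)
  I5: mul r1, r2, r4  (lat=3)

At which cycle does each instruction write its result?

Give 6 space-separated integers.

I0 mul r2: issue@1 deps=(None,None) exec_start@1 write@3
I1 add r2: issue@2 deps=(None,None) exec_start@2 write@3
I2 add r1: issue@3 deps=(None,None) exec_start@3 write@5
I3 mul r3: issue@4 deps=(None,None) exec_start@4 write@6
I4 mul r4: issue@5 deps=(2,None) exec_start@5 write@8
I5 mul r1: issue@6 deps=(1,4) exec_start@8 write@11

Answer: 3 3 5 6 8 11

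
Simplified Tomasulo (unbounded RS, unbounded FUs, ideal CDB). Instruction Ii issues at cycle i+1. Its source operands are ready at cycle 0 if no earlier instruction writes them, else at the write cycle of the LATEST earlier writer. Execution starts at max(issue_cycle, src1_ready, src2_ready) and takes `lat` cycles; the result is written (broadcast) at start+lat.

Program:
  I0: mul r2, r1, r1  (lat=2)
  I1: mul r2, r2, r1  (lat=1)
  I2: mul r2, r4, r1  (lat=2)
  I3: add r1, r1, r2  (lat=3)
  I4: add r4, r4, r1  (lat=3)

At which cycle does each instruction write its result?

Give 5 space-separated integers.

Answer: 3 4 5 8 11

Derivation:
I0 mul r2: issue@1 deps=(None,None) exec_start@1 write@3
I1 mul r2: issue@2 deps=(0,None) exec_start@3 write@4
I2 mul r2: issue@3 deps=(None,None) exec_start@3 write@5
I3 add r1: issue@4 deps=(None,2) exec_start@5 write@8
I4 add r4: issue@5 deps=(None,3) exec_start@8 write@11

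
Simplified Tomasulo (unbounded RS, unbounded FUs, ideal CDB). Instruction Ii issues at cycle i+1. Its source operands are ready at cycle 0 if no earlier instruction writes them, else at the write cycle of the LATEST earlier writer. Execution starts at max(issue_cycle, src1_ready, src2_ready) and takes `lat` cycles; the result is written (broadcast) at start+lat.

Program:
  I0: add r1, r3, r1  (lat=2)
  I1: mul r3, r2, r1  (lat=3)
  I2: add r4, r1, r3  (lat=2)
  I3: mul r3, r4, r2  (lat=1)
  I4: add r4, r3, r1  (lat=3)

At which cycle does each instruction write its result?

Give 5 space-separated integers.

Answer: 3 6 8 9 12

Derivation:
I0 add r1: issue@1 deps=(None,None) exec_start@1 write@3
I1 mul r3: issue@2 deps=(None,0) exec_start@3 write@6
I2 add r4: issue@3 deps=(0,1) exec_start@6 write@8
I3 mul r3: issue@4 deps=(2,None) exec_start@8 write@9
I4 add r4: issue@5 deps=(3,0) exec_start@9 write@12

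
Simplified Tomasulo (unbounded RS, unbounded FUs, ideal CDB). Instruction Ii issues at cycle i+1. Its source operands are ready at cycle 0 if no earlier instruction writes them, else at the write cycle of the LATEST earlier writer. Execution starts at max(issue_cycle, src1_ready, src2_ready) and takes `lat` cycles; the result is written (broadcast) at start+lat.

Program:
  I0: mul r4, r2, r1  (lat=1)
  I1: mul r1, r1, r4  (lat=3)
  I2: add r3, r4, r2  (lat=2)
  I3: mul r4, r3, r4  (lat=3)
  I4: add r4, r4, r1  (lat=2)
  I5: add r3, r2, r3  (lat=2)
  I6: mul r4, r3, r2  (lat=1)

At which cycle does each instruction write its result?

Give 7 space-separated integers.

Answer: 2 5 5 8 10 8 9

Derivation:
I0 mul r4: issue@1 deps=(None,None) exec_start@1 write@2
I1 mul r1: issue@2 deps=(None,0) exec_start@2 write@5
I2 add r3: issue@3 deps=(0,None) exec_start@3 write@5
I3 mul r4: issue@4 deps=(2,0) exec_start@5 write@8
I4 add r4: issue@5 deps=(3,1) exec_start@8 write@10
I5 add r3: issue@6 deps=(None,2) exec_start@6 write@8
I6 mul r4: issue@7 deps=(5,None) exec_start@8 write@9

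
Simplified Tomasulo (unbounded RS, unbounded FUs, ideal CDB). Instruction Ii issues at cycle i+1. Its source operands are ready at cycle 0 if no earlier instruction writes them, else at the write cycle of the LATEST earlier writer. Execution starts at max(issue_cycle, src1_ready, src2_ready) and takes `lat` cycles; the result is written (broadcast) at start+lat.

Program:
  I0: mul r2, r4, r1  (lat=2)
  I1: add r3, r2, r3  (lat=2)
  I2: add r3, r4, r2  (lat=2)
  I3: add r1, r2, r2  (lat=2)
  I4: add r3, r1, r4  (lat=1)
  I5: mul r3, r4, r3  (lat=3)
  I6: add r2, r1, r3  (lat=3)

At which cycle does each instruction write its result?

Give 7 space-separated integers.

Answer: 3 5 5 6 7 10 13

Derivation:
I0 mul r2: issue@1 deps=(None,None) exec_start@1 write@3
I1 add r3: issue@2 deps=(0,None) exec_start@3 write@5
I2 add r3: issue@3 deps=(None,0) exec_start@3 write@5
I3 add r1: issue@4 deps=(0,0) exec_start@4 write@6
I4 add r3: issue@5 deps=(3,None) exec_start@6 write@7
I5 mul r3: issue@6 deps=(None,4) exec_start@7 write@10
I6 add r2: issue@7 deps=(3,5) exec_start@10 write@13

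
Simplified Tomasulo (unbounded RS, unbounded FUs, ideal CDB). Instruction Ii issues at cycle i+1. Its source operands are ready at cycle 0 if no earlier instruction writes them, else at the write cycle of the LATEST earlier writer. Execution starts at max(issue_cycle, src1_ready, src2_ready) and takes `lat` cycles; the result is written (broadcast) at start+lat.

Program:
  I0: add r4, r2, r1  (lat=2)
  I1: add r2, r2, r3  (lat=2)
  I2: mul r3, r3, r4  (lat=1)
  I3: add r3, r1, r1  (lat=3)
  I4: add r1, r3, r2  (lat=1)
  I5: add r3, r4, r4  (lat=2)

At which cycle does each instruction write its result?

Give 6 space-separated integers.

Answer: 3 4 4 7 8 8

Derivation:
I0 add r4: issue@1 deps=(None,None) exec_start@1 write@3
I1 add r2: issue@2 deps=(None,None) exec_start@2 write@4
I2 mul r3: issue@3 deps=(None,0) exec_start@3 write@4
I3 add r3: issue@4 deps=(None,None) exec_start@4 write@7
I4 add r1: issue@5 deps=(3,1) exec_start@7 write@8
I5 add r3: issue@6 deps=(0,0) exec_start@6 write@8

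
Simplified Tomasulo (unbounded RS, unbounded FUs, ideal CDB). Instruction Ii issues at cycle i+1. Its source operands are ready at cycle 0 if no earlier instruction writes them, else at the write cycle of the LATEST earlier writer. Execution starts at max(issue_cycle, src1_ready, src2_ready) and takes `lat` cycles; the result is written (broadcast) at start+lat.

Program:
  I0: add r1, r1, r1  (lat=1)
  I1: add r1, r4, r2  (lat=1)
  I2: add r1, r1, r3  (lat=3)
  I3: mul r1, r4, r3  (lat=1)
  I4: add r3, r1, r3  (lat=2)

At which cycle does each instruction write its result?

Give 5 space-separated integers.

I0 add r1: issue@1 deps=(None,None) exec_start@1 write@2
I1 add r1: issue@2 deps=(None,None) exec_start@2 write@3
I2 add r1: issue@3 deps=(1,None) exec_start@3 write@6
I3 mul r1: issue@4 deps=(None,None) exec_start@4 write@5
I4 add r3: issue@5 deps=(3,None) exec_start@5 write@7

Answer: 2 3 6 5 7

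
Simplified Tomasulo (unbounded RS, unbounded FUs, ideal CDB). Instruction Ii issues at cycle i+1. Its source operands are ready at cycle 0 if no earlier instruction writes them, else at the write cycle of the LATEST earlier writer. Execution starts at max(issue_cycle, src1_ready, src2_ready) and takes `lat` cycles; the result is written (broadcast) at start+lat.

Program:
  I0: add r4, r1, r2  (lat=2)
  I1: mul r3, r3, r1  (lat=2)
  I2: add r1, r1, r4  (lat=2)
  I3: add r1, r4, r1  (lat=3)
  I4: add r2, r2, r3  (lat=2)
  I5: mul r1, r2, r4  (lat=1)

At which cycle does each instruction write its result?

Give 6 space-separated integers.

I0 add r4: issue@1 deps=(None,None) exec_start@1 write@3
I1 mul r3: issue@2 deps=(None,None) exec_start@2 write@4
I2 add r1: issue@3 deps=(None,0) exec_start@3 write@5
I3 add r1: issue@4 deps=(0,2) exec_start@5 write@8
I4 add r2: issue@5 deps=(None,1) exec_start@5 write@7
I5 mul r1: issue@6 deps=(4,0) exec_start@7 write@8

Answer: 3 4 5 8 7 8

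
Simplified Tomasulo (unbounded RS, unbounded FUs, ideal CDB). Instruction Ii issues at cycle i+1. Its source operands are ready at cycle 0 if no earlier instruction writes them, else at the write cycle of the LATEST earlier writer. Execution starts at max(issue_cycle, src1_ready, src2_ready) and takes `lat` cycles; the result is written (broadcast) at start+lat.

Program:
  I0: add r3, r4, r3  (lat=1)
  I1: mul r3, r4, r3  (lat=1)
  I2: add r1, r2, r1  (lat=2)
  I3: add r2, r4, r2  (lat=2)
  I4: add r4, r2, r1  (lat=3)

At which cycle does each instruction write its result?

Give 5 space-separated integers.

Answer: 2 3 5 6 9

Derivation:
I0 add r3: issue@1 deps=(None,None) exec_start@1 write@2
I1 mul r3: issue@2 deps=(None,0) exec_start@2 write@3
I2 add r1: issue@3 deps=(None,None) exec_start@3 write@5
I3 add r2: issue@4 deps=(None,None) exec_start@4 write@6
I4 add r4: issue@5 deps=(3,2) exec_start@6 write@9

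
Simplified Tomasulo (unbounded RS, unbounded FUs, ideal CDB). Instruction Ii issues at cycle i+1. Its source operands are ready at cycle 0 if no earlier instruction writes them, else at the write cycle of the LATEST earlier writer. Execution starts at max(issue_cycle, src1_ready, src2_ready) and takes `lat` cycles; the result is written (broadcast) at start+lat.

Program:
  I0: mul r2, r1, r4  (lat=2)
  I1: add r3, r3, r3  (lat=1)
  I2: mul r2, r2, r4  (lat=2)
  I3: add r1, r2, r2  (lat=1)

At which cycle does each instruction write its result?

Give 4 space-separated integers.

Answer: 3 3 5 6

Derivation:
I0 mul r2: issue@1 deps=(None,None) exec_start@1 write@3
I1 add r3: issue@2 deps=(None,None) exec_start@2 write@3
I2 mul r2: issue@3 deps=(0,None) exec_start@3 write@5
I3 add r1: issue@4 deps=(2,2) exec_start@5 write@6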